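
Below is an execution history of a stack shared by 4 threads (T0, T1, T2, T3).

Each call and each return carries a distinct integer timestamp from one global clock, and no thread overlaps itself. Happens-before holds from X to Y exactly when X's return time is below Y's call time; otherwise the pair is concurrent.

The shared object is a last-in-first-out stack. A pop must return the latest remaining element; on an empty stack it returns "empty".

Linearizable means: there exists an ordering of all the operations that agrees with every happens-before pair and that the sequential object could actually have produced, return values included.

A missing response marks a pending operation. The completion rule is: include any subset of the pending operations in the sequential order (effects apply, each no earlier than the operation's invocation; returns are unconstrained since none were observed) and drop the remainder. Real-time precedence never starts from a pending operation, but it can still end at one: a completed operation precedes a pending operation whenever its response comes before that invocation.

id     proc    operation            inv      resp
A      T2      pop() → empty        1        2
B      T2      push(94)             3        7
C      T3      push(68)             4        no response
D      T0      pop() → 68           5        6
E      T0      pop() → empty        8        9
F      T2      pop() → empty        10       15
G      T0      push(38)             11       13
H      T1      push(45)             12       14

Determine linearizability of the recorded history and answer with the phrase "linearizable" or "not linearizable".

not linearizable

cut after 8 events: linearizable; cut after 9 events (E responds, time 9): not linearizable
all 2 real-time-respecting orders fail — 4 completed stack operations, no legal replay
completion choices over the 1 pending operation (C) were checked; none helps
one such order, A, B, D, E (pending dropped), breaks at step 3 where D pop() → 68 is illegal
one such order, A, D, B, E (pending dropped), breaks at step 2 where D pop() → 68 is illegal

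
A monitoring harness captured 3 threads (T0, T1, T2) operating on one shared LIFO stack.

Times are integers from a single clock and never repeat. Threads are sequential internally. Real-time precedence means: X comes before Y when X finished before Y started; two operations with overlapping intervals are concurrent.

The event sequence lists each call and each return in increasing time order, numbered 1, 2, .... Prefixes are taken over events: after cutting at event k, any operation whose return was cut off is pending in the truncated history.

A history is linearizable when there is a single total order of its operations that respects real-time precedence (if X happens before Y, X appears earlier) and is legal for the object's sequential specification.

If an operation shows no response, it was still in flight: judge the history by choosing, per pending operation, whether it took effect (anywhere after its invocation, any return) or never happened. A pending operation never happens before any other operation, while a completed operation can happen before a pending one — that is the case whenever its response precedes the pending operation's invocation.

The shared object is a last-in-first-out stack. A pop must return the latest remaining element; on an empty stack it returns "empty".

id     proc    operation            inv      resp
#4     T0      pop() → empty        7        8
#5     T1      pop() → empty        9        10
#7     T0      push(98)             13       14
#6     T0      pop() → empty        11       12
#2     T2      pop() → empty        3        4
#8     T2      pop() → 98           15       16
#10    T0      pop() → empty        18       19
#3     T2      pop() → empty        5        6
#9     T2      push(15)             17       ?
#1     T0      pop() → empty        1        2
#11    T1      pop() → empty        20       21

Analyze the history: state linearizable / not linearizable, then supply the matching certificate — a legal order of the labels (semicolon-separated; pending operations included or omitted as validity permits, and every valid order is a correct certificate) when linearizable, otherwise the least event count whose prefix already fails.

linearizable — witness: #1; #2; #3; #4; #5; #6; #7; #8; #10; #11

step 1: #1 pop() → empty — stack <>
step 2: #2 pop() → empty — stack <>
step 3: #3 pop() → empty — stack <>
step 4: #4 pop() → empty — stack <>
step 5: #5 pop() → empty — stack <>
step 6: #6 pop() → empty — stack <>
step 7: #7 push(98) — stack <98>
step 8: #8 pop() → 98 — stack <>
step 9: #10 pop() → empty — stack <>
step 10: #11 pop() → empty — stack <>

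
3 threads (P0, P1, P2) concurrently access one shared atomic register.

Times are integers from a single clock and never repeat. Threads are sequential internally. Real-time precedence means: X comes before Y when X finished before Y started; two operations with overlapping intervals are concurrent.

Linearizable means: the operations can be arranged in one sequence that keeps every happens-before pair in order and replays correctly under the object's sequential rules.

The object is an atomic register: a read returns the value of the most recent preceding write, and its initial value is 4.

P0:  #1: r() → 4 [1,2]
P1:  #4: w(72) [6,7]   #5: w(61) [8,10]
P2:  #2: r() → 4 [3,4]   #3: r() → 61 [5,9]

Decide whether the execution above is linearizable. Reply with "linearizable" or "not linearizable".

linearizable

witness order: #1, #2, #4, #5, #3
after step 1 (#1 r() → 4): value 4
after step 2 (#2 r() → 4): value 4
after step 3 (#4 w(72)): value 72
after step 4 (#5 w(61)): value 61
after step 5 (#3 r() → 61): value 61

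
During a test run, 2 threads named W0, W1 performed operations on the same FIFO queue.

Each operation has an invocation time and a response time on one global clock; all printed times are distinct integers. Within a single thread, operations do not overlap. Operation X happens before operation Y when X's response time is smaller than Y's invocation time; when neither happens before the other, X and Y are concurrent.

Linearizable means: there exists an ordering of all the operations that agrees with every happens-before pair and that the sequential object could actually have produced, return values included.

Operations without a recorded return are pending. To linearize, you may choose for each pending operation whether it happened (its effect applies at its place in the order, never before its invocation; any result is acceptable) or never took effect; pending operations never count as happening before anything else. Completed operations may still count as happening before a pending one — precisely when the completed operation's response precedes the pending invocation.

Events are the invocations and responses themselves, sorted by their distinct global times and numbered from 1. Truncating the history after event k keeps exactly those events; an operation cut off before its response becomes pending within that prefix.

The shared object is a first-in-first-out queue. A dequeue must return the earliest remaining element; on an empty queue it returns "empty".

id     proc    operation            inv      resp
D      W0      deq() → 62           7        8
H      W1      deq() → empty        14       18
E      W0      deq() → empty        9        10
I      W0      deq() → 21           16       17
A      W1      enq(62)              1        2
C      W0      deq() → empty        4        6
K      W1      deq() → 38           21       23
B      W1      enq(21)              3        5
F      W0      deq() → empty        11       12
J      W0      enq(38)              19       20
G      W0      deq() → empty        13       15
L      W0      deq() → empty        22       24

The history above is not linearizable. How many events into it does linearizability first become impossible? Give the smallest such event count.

6

events 1..5 are linearizable, e.g. via A, B:
step 1: A enq(62) — queue <62>
step 2: B enq(21) — queue <62,21>
with event 6 included (C responding at time 6), all real-time-consistent orders fail
e.g. A, B, C: illegal at step 3, since C deq() → empty cannot apply there
e.g. A, C, B: illegal at step 2, since C deq() → empty cannot apply there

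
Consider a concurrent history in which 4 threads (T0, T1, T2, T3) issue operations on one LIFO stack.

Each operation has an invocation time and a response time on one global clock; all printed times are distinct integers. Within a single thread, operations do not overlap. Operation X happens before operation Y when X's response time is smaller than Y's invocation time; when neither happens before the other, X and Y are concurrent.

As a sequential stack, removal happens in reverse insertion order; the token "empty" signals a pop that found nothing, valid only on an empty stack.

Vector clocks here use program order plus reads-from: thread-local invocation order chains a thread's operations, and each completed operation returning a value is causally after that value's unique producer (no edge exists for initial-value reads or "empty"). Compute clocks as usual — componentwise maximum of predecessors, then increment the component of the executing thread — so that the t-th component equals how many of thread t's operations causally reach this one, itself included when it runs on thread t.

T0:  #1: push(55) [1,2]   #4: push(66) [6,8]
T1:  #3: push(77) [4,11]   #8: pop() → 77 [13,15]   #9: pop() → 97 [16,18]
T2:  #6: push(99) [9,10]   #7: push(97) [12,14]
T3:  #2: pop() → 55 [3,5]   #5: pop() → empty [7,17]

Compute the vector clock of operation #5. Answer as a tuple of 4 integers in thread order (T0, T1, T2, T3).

#6, invoked 9, has no incoming edges; only T2's bump applies → (0, 0, 1, 0)
#3, invoked 4, has no incoming edges; only T1's bump applies → (0, 1, 0, 0)
#1, invoked 1, has no incoming edges; only T0's bump applies → (1, 0, 0, 0)
VC(#7, invoked at 12): max of VC(#6)=(0, 0, 1, 0), then +1 on thread T2 → (0, 0, 2, 0)
VC(#8, invoked at 13): max of VC(#3)=(0, 1, 0, 0), then +1 on thread T1 → (0, 2, 0, 0)
VC(#2, invoked at 3): max of VC(#1)=(1, 0, 0, 0), then +1 on thread T3 → (1, 0, 0, 1)
VC(#4, invoked at 6): max of VC(#1)=(1, 0, 0, 0), then +1 on thread T0 → (2, 0, 0, 0)
VC(#5, invoked at 7): max of VC(#2)=(1, 0, 0, 1), then +1 on thread T3 → (1, 0, 0, 2)
VC(#9, invoked at 16): max of VC(#7)=(0, 0, 2, 0), VC(#8)=(0, 2, 0, 0), then +1 on thread T1 → (0, 3, 2, 0)
target: VC(#5) = (1, 0, 0, 2)

(1, 0, 0, 2)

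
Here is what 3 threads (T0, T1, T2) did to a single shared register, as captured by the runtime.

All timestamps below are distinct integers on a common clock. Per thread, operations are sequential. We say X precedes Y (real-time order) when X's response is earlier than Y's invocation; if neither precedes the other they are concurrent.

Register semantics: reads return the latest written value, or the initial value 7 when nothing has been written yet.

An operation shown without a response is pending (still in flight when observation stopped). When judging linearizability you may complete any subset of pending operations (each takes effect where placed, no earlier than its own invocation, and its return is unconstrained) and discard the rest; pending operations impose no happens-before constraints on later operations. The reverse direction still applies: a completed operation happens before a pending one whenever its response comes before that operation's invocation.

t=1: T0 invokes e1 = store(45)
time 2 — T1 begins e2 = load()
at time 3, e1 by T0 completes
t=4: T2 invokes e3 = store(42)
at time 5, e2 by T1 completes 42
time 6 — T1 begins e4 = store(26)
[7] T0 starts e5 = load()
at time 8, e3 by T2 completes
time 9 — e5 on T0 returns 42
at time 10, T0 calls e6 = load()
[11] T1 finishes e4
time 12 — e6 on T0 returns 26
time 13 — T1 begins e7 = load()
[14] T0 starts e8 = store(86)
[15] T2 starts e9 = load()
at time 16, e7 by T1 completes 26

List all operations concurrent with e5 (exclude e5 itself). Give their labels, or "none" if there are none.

e3, e4

e5 spans [7,9]; an op avoiding the whole window 7..9 is ordered, any other is concurrent
e1 [1,3]: before
e2 [2,5]: before
e3 [4,8]: concurrent
e4 [6,11]: concurrent
e6 [10,12]: after
e7 [13,16]: after
e8 [14,…): after
e9 [15,…): after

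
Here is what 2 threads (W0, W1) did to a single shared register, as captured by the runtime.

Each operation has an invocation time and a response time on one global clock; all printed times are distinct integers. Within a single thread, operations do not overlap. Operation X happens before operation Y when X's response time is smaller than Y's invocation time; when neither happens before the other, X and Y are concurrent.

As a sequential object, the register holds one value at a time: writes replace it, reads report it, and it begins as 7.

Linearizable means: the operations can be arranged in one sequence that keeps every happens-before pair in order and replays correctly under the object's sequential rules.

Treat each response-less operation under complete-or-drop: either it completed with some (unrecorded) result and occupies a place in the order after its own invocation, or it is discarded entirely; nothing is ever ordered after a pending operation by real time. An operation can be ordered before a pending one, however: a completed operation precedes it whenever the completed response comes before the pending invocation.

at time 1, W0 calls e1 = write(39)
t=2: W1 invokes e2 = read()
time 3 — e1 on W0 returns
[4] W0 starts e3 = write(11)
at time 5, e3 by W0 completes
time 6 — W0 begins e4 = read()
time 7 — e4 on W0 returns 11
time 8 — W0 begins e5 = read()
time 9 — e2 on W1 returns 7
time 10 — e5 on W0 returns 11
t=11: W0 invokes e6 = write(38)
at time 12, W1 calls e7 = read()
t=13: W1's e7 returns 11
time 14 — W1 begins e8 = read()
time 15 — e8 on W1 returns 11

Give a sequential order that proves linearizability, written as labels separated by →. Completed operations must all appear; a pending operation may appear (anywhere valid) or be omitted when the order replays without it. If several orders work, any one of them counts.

1. e2 read() → 7, leaving value 7
2. e1 write(39), leaving value 39
3. e3 write(11), leaving value 11
4. e4 read() → 11, leaving value 11
5. e5 read() → 11, leaving value 11
6. e7 read() → 11, leaving value 11
7. e8 read() → 11, leaving value 11

e2 → e1 → e3 → e4 → e5 → e7 → e8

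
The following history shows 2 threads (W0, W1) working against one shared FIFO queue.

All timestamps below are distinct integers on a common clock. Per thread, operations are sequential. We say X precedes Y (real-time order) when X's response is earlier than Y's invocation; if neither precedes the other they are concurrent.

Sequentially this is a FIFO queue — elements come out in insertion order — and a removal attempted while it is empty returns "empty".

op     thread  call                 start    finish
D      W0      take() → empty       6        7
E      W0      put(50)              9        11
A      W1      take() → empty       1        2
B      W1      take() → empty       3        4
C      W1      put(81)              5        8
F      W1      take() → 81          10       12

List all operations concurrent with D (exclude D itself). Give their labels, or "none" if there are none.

overlap test against D [6,7]: concurrent iff the interval meets 6..7
A [1,2]: before
B [3,4]: before
C [5,8]: concurrent
E [9,11]: after
F [10,12]: after

C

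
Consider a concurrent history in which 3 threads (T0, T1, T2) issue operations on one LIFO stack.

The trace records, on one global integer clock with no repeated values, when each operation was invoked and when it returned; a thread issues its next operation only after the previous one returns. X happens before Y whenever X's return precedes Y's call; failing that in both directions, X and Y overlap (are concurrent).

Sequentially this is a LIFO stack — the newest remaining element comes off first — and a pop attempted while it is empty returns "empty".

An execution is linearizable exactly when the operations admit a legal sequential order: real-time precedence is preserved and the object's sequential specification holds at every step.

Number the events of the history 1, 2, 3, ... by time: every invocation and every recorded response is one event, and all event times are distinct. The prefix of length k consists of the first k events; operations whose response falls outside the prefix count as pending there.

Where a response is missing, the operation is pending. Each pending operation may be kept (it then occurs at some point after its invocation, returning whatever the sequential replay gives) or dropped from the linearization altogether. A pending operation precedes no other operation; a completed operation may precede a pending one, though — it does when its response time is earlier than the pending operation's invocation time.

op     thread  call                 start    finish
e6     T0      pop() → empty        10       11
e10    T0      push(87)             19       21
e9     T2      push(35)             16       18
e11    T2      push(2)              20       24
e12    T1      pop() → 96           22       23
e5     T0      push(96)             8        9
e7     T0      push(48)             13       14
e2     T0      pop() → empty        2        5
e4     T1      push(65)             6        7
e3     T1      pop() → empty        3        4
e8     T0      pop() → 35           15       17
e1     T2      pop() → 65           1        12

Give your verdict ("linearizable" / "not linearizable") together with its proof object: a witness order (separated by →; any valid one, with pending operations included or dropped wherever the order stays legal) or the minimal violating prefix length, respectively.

already the first 11 events (up to e6's response at time 11) admit no linearization; the first 10 still do
5 completed operations, 2 real-time-consistent orders — every LIFO stack replay fails
completion choices over the 1 pending operation (e1) were checked; none helps
one such order, e2, e3, e4, e5, e6 (pending dropped), breaks at step 5 where e6 pop() → empty is illegal
one such order, e3, e2, e4, e5, e6 (pending dropped), breaks at step 5 where e6 pop() → empty is illegal

not linearizable — minimal violating prefix: 11 events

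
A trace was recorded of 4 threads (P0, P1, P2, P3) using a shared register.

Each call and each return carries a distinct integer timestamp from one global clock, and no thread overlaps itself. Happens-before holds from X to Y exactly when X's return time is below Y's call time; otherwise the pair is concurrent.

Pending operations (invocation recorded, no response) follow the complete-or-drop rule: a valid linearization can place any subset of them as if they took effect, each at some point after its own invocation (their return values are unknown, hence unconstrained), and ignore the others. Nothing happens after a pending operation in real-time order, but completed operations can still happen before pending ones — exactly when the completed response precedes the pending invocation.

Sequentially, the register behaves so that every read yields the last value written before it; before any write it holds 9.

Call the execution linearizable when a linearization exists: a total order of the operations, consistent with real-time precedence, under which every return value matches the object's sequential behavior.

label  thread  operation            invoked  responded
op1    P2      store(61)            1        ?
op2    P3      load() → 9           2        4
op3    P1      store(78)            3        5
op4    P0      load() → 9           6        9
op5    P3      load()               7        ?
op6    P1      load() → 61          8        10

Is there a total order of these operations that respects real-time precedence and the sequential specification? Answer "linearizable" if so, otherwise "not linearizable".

cut after 8 events: linearizable; cut after 9 events (op4 responds, time 9): not linearizable
all 2 real-time-respecting orders fail — 3 completed register operations, no legal replay
including or dropping the 3 pending operations (op1, op5, op6) in any combination fails
one such order, op2, op3, op4 (pending dropped), breaks at step 3 where op4 load() → 9 is illegal
one such order, op3, op2, op4 (pending dropped), breaks at step 2 where op2 load() → 9 is illegal

not linearizable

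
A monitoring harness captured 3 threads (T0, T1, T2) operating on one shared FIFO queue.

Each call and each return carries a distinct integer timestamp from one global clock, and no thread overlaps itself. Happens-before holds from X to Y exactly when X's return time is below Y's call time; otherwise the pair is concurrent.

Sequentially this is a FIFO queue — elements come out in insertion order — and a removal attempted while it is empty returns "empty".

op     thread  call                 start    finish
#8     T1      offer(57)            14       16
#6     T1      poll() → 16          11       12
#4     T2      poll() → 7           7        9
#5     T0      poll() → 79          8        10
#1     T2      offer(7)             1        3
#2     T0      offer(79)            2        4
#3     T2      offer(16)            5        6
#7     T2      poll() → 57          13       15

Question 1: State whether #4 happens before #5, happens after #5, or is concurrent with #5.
Answer: concurrent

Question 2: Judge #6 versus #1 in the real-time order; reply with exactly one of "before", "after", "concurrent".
Answer: after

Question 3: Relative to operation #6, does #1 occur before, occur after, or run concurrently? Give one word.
Answer: before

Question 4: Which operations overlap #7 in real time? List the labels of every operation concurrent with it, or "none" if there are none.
Answer: #8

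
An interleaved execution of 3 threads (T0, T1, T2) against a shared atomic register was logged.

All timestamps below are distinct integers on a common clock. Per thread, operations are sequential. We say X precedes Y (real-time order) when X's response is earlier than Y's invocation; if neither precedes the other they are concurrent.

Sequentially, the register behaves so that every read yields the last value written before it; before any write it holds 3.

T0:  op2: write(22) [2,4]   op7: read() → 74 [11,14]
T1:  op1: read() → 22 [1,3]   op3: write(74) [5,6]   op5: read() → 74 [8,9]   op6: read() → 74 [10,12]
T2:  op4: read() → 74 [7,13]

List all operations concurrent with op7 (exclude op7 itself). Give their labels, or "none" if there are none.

op4, op6

overlap test against op7 [11,14]: concurrent iff the interval meets 11..14
op1 [1,3]: before
op2 [2,4]: before
op3 [5,6]: before
op4 [7,13]: concurrent
op5 [8,9]: before
op6 [10,12]: concurrent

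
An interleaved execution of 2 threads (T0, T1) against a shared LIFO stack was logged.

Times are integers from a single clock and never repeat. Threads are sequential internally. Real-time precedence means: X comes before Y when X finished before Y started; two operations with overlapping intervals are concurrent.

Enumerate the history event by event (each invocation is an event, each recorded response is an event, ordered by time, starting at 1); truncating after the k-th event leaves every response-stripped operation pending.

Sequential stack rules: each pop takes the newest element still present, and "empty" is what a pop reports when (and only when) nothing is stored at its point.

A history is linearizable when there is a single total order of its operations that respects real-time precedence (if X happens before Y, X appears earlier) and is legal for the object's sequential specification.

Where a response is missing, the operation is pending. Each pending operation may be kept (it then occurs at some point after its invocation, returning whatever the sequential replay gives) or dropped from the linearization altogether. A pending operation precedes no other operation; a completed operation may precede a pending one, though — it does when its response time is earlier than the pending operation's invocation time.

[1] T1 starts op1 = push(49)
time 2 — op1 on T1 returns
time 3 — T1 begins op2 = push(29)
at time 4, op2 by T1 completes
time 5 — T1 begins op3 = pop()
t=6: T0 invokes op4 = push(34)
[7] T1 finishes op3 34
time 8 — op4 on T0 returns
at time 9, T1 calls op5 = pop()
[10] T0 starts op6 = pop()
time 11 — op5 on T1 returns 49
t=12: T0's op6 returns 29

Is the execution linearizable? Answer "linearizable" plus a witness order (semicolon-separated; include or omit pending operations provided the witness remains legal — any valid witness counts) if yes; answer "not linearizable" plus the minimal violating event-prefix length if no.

step 1: op1 push(49) — stack <49>
step 2: op2 push(29) — stack <49,29>
step 3: op4 push(34) — stack <49,29,34>
step 4: op3 pop() → 34 — stack <49,29>
step 5: op6 pop() → 29 — stack <49>
step 6: op5 pop() → 49 — stack <>

linearizable — witness: op1; op2; op4; op3; op6; op5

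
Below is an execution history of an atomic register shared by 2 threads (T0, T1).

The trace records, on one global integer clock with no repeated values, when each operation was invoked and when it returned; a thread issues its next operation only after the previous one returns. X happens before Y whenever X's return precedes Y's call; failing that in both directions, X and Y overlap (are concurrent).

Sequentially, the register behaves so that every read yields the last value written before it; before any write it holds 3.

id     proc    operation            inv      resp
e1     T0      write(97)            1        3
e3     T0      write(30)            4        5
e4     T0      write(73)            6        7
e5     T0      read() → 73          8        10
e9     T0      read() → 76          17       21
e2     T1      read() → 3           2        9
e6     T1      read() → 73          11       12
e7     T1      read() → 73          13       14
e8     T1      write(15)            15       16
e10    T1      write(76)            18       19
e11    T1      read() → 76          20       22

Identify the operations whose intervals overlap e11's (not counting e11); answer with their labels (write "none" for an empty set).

e9

e11 spans [20,22]: anything still running between times 20 and 22 counts as concurrent
e1 [1,3]: before
e2 [2,9]: before
e3 [4,5]: before
e4 [6,7]: before
e5 [8,10]: before
e6 [11,12]: before
e7 [13,14]: before
e8 [15,16]: before
e9 [17,21]: concurrent
e10 [18,19]: before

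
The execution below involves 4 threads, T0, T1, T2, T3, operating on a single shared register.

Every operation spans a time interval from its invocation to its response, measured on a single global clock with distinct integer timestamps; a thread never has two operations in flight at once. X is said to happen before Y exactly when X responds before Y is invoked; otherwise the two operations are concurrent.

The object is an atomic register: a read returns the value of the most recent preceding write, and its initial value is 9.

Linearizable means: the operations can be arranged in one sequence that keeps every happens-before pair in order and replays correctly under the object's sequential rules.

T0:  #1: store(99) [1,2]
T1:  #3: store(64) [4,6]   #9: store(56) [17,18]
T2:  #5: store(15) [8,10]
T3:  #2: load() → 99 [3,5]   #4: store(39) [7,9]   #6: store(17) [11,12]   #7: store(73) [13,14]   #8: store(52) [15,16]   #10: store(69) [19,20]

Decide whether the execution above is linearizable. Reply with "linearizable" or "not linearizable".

linearizable

one valid linearization: #1, #2, #3, #4, #5, #6, #7, #8, #9, #10
step 1: #1 store(99) — value 99
step 2: #2 load() → 99 — value 99
step 3: #3 store(64) — value 64
step 4: #4 store(39) — value 39
step 5: #5 store(15) — value 15
step 6: #6 store(17) — value 17
step 7: #7 store(73) — value 73
step 8: #8 store(52) — value 52
step 9: #9 store(56) — value 56
step 10: #10 store(69) — value 69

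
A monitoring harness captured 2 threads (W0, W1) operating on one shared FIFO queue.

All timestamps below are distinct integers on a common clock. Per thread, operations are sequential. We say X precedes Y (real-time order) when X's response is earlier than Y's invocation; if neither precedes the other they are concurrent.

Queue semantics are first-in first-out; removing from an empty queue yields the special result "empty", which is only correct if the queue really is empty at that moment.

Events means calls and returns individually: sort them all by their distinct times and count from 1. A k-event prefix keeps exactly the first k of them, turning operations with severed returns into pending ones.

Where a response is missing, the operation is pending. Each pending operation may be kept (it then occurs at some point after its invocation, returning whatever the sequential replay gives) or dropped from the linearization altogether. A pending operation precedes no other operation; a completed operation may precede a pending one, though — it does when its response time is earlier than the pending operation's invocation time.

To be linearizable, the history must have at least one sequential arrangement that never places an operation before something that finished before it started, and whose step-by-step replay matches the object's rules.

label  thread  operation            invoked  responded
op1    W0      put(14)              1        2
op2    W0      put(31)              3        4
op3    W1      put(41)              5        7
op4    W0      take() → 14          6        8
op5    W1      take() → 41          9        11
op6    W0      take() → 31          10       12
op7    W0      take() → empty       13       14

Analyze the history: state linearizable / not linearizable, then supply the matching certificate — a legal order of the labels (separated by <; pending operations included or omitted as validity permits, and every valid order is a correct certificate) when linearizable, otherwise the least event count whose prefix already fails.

linearizable — witness: op1 < op2 < op3 < op4 < op6 < op5 < op7

1. op1 put(14), leaving queue <14>
2. op2 put(31), leaving queue <14,31>
3. op3 put(41), leaving queue <14,31,41>
4. op4 take() → 14, leaving queue <31,41>
5. op6 take() → 31, leaving queue <41>
6. op5 take() → 41, leaving queue <>
7. op7 take() → empty, leaving queue <>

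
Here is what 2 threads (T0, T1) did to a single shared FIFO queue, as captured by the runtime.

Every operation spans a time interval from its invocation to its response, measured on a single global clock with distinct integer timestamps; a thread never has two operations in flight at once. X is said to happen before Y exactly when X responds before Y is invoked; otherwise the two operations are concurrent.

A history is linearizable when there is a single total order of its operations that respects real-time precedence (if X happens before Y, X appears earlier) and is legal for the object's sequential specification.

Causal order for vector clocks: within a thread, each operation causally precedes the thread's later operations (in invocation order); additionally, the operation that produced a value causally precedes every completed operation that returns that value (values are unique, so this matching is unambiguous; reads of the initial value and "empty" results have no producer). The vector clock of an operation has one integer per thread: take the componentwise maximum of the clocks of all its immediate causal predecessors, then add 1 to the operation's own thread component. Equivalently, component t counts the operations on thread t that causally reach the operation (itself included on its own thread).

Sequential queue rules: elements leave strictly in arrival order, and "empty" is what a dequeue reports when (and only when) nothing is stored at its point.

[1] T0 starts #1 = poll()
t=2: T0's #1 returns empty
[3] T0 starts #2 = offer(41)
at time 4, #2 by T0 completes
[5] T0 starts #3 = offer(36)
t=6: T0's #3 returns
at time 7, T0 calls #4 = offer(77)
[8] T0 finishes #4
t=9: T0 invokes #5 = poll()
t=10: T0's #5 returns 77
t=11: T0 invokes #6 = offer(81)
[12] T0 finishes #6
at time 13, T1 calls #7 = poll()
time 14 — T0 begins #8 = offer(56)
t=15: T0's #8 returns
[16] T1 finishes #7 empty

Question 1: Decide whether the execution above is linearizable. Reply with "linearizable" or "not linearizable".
through event 9 a valid linearization exists; event 10 (#5 responding at time 10) ends that
the sole real-time-consistent order of 5 completed operations fails the FIFO queue replay
e.g. #1, #2, #3, #4, #5: illegal at step 5, since #5 poll() → 77 cannot apply there

not linearizable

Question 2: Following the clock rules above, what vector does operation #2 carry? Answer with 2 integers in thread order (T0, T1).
Answer: (2, 0)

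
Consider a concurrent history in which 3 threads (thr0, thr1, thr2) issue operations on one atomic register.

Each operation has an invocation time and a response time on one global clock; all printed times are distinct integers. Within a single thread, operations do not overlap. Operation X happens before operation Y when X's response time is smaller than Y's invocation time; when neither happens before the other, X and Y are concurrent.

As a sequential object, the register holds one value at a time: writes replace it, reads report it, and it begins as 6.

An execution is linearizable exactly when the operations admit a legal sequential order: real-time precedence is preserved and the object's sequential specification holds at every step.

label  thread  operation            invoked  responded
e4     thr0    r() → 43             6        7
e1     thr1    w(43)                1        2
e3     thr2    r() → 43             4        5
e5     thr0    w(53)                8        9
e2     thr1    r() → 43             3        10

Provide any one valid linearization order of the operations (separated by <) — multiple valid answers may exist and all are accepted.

e1 < e2 < e3 < e4 < e5

1. e1 w(43), leaving value 43
2. e2 r() → 43, leaving value 43
3. e3 r() → 43, leaving value 43
4. e4 r() → 43, leaving value 43
5. e5 w(53), leaving value 53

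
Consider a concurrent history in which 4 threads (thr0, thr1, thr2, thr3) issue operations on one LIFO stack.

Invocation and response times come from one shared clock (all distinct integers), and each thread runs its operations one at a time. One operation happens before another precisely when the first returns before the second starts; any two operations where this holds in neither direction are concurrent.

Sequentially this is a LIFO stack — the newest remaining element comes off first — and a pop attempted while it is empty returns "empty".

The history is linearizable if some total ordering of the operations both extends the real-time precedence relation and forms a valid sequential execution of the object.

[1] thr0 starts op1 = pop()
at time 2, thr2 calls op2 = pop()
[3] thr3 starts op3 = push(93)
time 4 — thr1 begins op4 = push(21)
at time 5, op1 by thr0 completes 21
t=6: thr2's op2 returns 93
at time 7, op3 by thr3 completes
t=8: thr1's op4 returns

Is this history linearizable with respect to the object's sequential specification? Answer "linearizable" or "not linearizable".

linearizable

witness order: op3, op2, op4, op1
1. op3 push(93), leaving stack <93>
2. op2 pop() → 93, leaving stack <>
3. op4 push(21), leaving stack <21>
4. op1 pop() → 21, leaving stack <>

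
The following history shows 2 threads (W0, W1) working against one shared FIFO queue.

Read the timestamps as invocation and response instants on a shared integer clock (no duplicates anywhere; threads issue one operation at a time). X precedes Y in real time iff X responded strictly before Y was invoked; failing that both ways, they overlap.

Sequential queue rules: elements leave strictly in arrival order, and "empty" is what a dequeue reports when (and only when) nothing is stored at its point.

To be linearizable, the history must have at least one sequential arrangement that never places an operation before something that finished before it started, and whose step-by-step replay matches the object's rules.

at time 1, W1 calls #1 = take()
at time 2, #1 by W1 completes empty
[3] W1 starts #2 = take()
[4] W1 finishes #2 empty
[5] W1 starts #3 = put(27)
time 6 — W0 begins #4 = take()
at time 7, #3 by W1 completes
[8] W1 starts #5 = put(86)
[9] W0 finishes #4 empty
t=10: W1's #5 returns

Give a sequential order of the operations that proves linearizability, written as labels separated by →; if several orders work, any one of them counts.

#1 → #2 → #4 → #3 → #5

step 1: #1 take() → empty — queue <>
step 2: #2 take() → empty — queue <>
step 3: #4 take() → empty — queue <>
step 4: #3 put(27) — queue <27>
step 5: #5 put(86) — queue <27,86>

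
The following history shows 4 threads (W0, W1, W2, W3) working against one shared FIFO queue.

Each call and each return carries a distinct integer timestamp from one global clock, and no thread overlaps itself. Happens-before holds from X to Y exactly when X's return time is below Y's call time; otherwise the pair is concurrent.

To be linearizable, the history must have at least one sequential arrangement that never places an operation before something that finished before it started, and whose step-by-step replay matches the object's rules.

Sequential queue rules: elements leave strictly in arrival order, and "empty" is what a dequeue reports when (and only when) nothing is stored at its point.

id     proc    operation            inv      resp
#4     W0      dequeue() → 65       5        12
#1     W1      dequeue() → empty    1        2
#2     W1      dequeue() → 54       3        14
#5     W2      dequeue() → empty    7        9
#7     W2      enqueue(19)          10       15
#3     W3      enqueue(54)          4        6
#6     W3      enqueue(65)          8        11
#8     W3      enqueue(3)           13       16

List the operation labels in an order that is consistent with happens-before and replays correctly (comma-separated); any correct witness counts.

1. #1 dequeue() → empty, leaving queue <>
2. #3 enqueue(54), leaving queue <54>
3. #2 dequeue() → 54, leaving queue <>
4. #5 dequeue() → empty, leaving queue <>
5. #6 enqueue(65), leaving queue <65>
6. #4 dequeue() → 65, leaving queue <>
7. #7 enqueue(19), leaving queue <19>
8. #8 enqueue(3), leaving queue <19,3>

#1, #3, #2, #5, #6, #4, #7, #8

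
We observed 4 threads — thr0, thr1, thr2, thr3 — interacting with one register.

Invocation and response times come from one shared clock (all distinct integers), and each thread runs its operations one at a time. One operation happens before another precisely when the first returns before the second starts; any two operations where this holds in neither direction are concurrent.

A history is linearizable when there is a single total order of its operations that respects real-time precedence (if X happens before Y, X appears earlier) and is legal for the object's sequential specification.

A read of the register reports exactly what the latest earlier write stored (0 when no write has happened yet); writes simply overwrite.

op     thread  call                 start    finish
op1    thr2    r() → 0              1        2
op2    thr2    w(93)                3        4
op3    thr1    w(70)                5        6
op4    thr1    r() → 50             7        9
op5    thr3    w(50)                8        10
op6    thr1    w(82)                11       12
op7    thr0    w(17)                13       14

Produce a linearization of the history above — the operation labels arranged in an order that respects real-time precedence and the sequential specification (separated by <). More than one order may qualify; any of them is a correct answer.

1. op1 r() → 0, leaving value 0
2. op2 w(93), leaving value 93
3. op3 w(70), leaving value 70
4. op5 w(50), leaving value 50
5. op4 r() → 50, leaving value 50
6. op6 w(82), leaving value 82
7. op7 w(17), leaving value 17

op1 < op2 < op3 < op5 < op4 < op6 < op7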